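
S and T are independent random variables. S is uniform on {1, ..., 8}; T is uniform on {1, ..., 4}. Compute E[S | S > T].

P(S > T) = 11/16.
Summing S·P(x,y) over outcomes with S > T gives 31/8.
E[S | S > T] = (31/8) / (11/16) = 62/11.

62/11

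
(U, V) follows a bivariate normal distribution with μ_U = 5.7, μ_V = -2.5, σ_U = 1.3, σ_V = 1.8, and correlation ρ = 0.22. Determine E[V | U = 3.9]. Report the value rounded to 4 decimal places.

-3.0483

The regression of V on U has slope ρ·σ_V/σ_U and passes through (μ_U, μ_V).
E[V | U=3.9] = -2.5 + (0.22)·(1.8/1.3)·(3.9 − (5.7)) = -2.5 + (0.30462)·(-1.8) = -3.0483.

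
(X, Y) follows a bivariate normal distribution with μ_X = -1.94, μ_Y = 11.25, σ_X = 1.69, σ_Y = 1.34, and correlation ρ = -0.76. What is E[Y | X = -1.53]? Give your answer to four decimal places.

The regression of Y on X has slope ρ·σ_Y/σ_X and passes through (μ_X, μ_Y).
E[Y | X=-1.53] = 11.25 + (-0.76)·(1.34/1.69)·(-1.53 − (-1.94)) = 11.25 + (-0.6026)·(0.41) = 11.0029.

11.0029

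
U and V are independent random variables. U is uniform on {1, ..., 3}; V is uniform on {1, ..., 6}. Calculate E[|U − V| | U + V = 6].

Outcomes with U + V = 6: (1,5), (2,4), (3,3), each with probability 1/18.
E[|U − V| | U + V = 6] = (4 + 2 + 0) / 3 = 2.

2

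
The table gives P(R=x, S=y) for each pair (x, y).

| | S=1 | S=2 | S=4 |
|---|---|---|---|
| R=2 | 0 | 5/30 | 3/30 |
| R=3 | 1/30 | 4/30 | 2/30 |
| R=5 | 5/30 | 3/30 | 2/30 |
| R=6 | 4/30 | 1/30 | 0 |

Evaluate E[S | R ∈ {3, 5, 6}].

21/11

P(R ∈ {3, 5, 6}) = 11/15.
Summing S·P(R=x,S=y) over the conditioning event gives 7/5.
E[S | R ∈ {3, 5, 6}] = (7/5) / (11/15) = 21/11.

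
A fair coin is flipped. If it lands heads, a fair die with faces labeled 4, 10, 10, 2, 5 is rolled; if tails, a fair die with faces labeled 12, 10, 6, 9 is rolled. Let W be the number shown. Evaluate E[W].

309/40

E[W | heads] = (4+10+10+2+5)/5 = 31/5.
E[W | tails] = (12+10+6+9)/4 = 37/4.
By the law of total expectation,
E[W] = (1/2)·(31/5) + (1/2)·(37/4) = 309/40.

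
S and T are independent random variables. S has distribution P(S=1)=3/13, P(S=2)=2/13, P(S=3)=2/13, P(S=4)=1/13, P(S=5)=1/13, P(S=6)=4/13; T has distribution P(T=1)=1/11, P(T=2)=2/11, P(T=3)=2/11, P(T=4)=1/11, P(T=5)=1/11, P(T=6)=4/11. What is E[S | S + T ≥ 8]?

P(S + T ≥ 8) = 72/143.
Summing S·P(x,y) over outcomes with S + T ≥ 8 gives 350/143.
E[S | S + T ≥ 8] = (350/143) / (72/143) = 175/36.

175/36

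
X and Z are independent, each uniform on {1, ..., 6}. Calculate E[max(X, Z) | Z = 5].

31/6

P(Z = 5) = 1/6.
Summing max(X,Z)·P(x,y) over outcomes with Z = 5 gives 31/36.
E[max(X, Z) | Z = 5] = (31/36) / (1/6) = 31/6.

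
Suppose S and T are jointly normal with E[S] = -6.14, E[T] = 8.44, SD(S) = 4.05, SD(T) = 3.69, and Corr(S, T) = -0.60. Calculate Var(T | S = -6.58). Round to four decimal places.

For a bivariate normal, Var(T | S=x) = σ_T²(1 − ρ²).
Var(T | S=-6.58) = (3.69)²·(1 − (-0.60)²) = 13.6161·0.64 = 8.7143.

8.7143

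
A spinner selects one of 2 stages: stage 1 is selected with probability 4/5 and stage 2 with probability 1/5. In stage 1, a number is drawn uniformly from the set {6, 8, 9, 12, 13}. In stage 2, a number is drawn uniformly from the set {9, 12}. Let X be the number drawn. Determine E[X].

489/50

E[X | stage 1] = (6+8+9+12+13)/5 = 48/5.
E[X | stage 2] = (9+12)/2 = 21/2.
E[X] = (4/5)·(48/5) + (1/5)·(21/2) = 489/50.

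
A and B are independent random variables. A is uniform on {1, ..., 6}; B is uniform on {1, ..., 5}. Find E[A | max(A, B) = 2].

P(max(A, B) = 2) = 1/10.
Summing A·P(x,y) over outcomes with max(A, B) = 2 gives 1/6.
E[A | max(A, B) = 2] = (1/6) / (1/10) = 5/3.

5/3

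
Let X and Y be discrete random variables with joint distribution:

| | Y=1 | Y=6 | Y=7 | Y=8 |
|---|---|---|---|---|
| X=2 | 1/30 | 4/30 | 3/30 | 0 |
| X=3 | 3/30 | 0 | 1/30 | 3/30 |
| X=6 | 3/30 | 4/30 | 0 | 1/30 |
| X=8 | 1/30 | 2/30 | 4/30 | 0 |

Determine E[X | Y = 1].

37/8

P(Y = 1) = 4/15.
Summing X·P(X=x,Y=y) over the conditioning event gives 37/30.
E[X | Y = 1] = (37/30) / (4/15) = 37/8.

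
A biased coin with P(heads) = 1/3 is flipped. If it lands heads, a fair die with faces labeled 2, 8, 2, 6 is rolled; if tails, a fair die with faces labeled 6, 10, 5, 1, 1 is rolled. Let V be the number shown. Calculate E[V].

E[V | heads] = (2+8+2+6)/4 = 9/2.
E[V | tails] = (6+10+5+1+1)/5 = 23/5.
E[V] = (1/3)·(9/2) + (2/3)·(23/5) = 137/30.

137/30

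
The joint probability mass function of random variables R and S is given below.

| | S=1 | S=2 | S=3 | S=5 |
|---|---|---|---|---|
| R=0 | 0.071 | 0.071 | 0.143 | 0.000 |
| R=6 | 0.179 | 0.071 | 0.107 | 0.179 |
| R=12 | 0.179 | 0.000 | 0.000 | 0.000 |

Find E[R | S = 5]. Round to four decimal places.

P(S = 5) = 0.179.
Σ R·P over the event = 6·(0.179) = 1.074.
E[R | S = 5] = (1.074) / (0.179) = 6.0000.

6.0000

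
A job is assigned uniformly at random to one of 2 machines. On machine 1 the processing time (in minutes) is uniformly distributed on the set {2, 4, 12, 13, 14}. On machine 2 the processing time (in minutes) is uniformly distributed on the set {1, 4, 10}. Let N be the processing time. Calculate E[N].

7

E[N | machine 1] = (2+4+12+13+14)/5 = 9.
E[N | machine 2] = (1+4+10)/3 = 5.
By the law of total expectation,
E[N] = (1/2)·(9) + (1/2)·(5) = 7.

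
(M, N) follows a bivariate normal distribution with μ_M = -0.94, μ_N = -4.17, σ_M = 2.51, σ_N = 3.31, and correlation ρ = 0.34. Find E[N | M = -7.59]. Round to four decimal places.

E[N | M=x] = μ_N + ρ(σ_N/σ_M)(x − μ_M) for jointly normal variables.
E[N | M=-7.59] = -4.17 + (0.34)·(3.31/2.51)·(-7.59 − (-0.94)) = -4.17 + (0.448367)·(-6.65) = -7.1516.

-7.1516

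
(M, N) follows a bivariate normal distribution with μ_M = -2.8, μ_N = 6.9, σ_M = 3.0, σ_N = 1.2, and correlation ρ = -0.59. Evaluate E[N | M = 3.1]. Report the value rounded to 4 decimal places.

For a bivariate normal, E[N | M=x] = μ_N + ρ·(σ_N/σ_M)·(x − μ_M).
E[N | M=3.1] = 6.9 + (-0.59)·(1.2/3.0)·(3.1 − (-2.8)) = 6.9 + (-0.236)·(5.9) = 5.5076.

5.5076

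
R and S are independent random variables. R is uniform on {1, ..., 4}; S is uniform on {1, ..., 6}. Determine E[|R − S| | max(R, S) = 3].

6/5

Outcomes with max(R, S) = 3: (1,3), (2,3), (3,1), (3,2), (3,3), each with probability 1/24.
E[|R − S| | max(R, S) = 3] = (2 + 1 + 2 + 1 + 0) / 5 = 6/5.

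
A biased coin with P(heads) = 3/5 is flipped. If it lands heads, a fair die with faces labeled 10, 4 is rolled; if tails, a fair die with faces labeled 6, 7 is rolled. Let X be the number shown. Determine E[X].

E[X | heads] = (10+4)/2 = 7.
E[X | tails] = (6+7)/2 = 13/2.
E[X] = (3/5)·(7) + (2/5)·(13/2) = 34/5.

34/5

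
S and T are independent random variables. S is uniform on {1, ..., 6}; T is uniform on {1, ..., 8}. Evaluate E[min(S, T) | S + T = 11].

17/4

Outcomes with S + T = 11: (3,8), (4,7), (5,6), (6,5), each with probability 1/48.
E[min(S, T) | S + T = 11] = (3 + 4 + 5 + 5) / 4 = 17/4.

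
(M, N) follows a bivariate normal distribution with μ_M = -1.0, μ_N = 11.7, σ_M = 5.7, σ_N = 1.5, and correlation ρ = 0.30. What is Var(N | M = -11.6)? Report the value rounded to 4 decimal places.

2.0475

Var(N | M=x) = (1 − ρ²)·σ_N².
Var(N | M=-11.6) = (1.5)²·(1 − (0.30)²) = 2.25·0.91 = 2.0475.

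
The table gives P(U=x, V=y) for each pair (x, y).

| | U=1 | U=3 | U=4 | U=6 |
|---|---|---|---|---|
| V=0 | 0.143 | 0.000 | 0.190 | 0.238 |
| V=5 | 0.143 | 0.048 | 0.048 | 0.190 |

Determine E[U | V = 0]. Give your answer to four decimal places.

4.0823

P(V = 0) = 0.571.
Σ U·P over the event = 1·(0.143) + 4·(0.190) + 6·(0.238) = 2.331.
E[U | V = 0] = (2.331) / (0.571) = 4.0823.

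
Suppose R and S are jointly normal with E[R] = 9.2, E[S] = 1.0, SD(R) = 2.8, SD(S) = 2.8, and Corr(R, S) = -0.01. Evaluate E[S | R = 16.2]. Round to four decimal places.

0.9300

For a bivariate normal, E[S | R=x] = μ_S + ρ·(σ_S/σ_R)·(x − μ_R).
E[S | R=16.2] = 1.0 + (-0.01)·(2.8/2.8)·(16.2 − (9.2)) = 1.0 + (-0.01)·(7) = 0.9300.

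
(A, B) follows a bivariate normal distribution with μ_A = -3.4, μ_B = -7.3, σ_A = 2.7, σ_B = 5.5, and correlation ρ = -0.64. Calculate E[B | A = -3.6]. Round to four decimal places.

E[B | A=x] = μ_B + ρ(σ_B/σ_A)(x − μ_A) for jointly normal variables.
E[B | A=-3.6] = -7.3 + (-0.64)·(5.5/2.7)·(-3.6 − (-3.4)) = -7.3 + (-1.3037)·(-0.2) = -7.0393.

-7.0393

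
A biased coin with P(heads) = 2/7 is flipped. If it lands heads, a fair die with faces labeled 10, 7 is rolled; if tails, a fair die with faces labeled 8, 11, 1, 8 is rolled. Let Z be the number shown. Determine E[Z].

E[Z | heads] = (10+7)/2 = 17/2.
E[Z | tails] = (8+11+1+8)/4 = 7.
By the law of total expectation,
E[Z] = (2/7)·(17/2) + (5/7)·(7) = 52/7.

52/7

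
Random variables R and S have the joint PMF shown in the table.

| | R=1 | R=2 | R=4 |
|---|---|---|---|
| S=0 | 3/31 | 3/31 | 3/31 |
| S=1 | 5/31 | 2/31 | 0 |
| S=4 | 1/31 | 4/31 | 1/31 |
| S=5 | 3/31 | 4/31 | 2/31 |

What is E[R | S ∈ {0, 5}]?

P(S ∈ {0, 5}) = 18/31.
Σ R·P over the event = 1·(3/31) + 1·(3/31) + 2·(3/31) + 2·(4/31) + 4·(3/31) + 4·(2/31) = 40/31.
E[R | S ∈ {0, 5}] = (40/31) / (18/31) = 20/9.

20/9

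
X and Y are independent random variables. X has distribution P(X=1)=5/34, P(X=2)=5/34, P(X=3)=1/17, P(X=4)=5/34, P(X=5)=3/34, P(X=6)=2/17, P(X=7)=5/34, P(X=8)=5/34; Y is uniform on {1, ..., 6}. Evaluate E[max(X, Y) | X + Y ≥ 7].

P(X + Y ≥ 7) = 35/51.
Summing max(X,Y)·P(x,y) over outcomes with X + Y ≥ 7 gives 147/34.
E[max(X, Y) | X + Y ≥ 7] = (147/34) / (35/51) = 63/10.

63/10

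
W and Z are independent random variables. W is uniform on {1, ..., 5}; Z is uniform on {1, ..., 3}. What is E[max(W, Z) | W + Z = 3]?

Outcomes with W + Z = 3: (1,2), (2,1), each with probability 1/15.
E[max(W, Z) | W + Z = 3] = (2 + 2) / 2 = 2.

2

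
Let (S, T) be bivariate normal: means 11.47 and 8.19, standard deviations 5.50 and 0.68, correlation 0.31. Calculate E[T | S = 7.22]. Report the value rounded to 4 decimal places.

The regression of T on S has slope ρ·σ_T/σ_S and passes through (μ_S, μ_T).
E[T | S=7.22] = 8.19 + (0.31)·(0.68/5.50)·(7.22 − (11.47)) = 8.19 + (0.038327)·(-4.25) = 8.0271.

8.0271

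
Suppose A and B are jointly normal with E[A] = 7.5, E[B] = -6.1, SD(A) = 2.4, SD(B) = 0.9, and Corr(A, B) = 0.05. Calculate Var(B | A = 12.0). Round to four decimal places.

The conditional variance in a bivariate normal is σ_B²(1 − ρ²), independent of x.
Var(B | A=12.0) = (0.9)²·(1 − (0.05)²) = 0.81·0.9975 = 0.8080.

0.8080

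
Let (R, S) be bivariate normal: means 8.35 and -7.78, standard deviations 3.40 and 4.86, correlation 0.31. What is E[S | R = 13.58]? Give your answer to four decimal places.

-5.4625

The regression of S on R has slope ρ·σ_S/σ_R and passes through (μ_R, μ_S).
E[S | R=13.58] = -7.78 + (0.31)·(4.86/3.40)·(13.58 − (8.35)) = -7.78 + (0.44312)·(5.23) = -5.4625.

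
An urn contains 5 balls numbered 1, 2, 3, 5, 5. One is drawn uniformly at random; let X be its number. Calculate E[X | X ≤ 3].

P(X ≤ 3) = 3/5.
Σ over the event: 1·1/5 + 2·1/5 + 3·1/5 = 6/5.
E[X | X ≤ 3] = (6/5) / (3/5) = 2.

2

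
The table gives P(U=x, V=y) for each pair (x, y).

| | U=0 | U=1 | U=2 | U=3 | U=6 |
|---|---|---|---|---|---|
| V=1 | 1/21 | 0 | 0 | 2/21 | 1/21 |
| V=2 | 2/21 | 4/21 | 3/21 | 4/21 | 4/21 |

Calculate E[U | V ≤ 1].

3

P(V ≤ 1) = 4/21.
Σ U·P over the event = 0·(1/21) + 3·(2/21) + 6·(1/21) = 4/7.
E[U | V ≤ 1] = (4/7) / (4/21) = 3.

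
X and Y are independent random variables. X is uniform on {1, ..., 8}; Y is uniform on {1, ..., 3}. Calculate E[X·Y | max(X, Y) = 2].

8/3

P(max(X, Y) = 2) = 1/8.
Summing XY·P(x,y) over outcomes with max(X, Y) = 2 gives 1/3.
E[X·Y | max(X, Y) = 2] = (1/3) / (1/8) = 8/3.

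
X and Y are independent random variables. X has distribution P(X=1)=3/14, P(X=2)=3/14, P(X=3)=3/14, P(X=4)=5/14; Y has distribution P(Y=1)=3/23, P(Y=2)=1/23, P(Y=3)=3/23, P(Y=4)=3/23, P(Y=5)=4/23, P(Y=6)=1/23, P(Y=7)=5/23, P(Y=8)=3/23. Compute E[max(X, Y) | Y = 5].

P(Y = 5) = 4/23.
Summing max(X,Y)·P(x,y) over outcomes with Y = 5 gives 20/23.
E[max(X, Y) | Y = 5] = (20/23) / (4/23) = 5.

5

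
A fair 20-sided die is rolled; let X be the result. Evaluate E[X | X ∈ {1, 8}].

P(X ∈ {1, 8}) = 1/10.
Σ over the event: 1·1/20 + 8·1/20 = 9/20.
E[X | X ∈ {1, 8}] = (9/20) / (1/10) = 9/2.

9/2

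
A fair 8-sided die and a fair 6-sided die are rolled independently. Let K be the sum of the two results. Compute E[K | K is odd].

P(K is odd) = 1/2.
Σ over the event: 3·1/24 + 5·1/12 + 7·1/8 + 9·1/8 + 11·1/12 + 13·1/24 = 4.
E[K | K is odd] = (4) / (1/2) = 8.

8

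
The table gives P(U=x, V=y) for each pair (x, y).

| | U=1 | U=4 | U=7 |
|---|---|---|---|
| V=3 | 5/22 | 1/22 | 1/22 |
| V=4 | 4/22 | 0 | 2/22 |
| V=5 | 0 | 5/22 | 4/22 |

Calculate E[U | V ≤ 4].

P(V ≤ 4) = 13/22.
Σ U·P over the event = 1·(5/22) + 1·(4/22) + 4·(1/22) + 7·(1/22) + 7·(2/22) = 17/11.
E[U | V ≤ 4] = (17/11) / (13/22) = 34/13.

34/13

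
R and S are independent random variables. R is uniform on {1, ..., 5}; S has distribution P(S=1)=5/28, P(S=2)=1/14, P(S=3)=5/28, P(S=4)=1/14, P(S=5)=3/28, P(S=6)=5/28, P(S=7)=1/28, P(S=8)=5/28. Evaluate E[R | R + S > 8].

P(R + S > 8) = 13/35.
Summing R·P(x,y) over outcomes with R + S > 8 gives 93/70.
E[R | R + S > 8] = (93/70) / (13/35) = 93/26.

93/26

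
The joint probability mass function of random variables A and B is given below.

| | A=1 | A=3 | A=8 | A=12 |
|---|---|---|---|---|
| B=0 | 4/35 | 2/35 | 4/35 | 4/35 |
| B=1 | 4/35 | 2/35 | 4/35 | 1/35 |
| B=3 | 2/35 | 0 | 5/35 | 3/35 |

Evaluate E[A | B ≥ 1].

44/7

P(B ≥ 1) = 3/5.
Summing A·P(A=x,B=y) over the conditioning event gives 132/35.
E[A | B ≥ 1] = (132/35) / (3/5) = 44/7.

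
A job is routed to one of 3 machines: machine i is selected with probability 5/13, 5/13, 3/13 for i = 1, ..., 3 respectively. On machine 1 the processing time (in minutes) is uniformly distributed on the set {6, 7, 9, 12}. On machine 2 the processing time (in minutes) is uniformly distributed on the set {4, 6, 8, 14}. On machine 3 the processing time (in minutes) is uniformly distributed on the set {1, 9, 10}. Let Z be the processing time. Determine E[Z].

205/26

E[Z | machine 1] = (6+7+9+12)/4 = 17/2.
E[Z | machine 2] = (4+6+8+14)/4 = 8.
E[Z | machine 3] = (1+9+10)/3 = 20/3.
By the law of total expectation,
E[Z] = (5/13)·(17/2) + (5/13)·(8) + (3/13)·(20/3) = 205/26.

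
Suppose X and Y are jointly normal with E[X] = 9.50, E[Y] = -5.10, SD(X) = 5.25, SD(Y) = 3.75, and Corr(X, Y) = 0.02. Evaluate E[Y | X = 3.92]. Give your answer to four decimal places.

-5.1797

For a bivariate normal, E[Y | X=x] = μ_Y + ρ·(σ_Y/σ_X)·(x − μ_X).
E[Y | X=3.92] = -5.10 + (0.02)·(3.75/5.25)·(3.92 − (9.50)) = -5.10 + (0.014286)·(-5.58) = -5.1797.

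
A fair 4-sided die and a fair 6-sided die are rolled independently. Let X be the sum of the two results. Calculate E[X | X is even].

P(X is even) = 1/2.
Σ over the event: 2·1/24 + 4·1/8 + 6·1/6 + 8·1/8 + 10·1/24 = 3.
E[X | X is even] = (3) / (1/2) = 6.

6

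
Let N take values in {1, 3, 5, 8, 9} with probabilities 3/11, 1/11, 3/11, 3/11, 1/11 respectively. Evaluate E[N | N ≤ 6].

P(N ≤ 6) = 7/11.
Σ over the event: 1·3/11 + 3·1/11 + 5·3/11 = 21/11.
E[N | N ≤ 6] = (21/11) / (7/11) = 3.

3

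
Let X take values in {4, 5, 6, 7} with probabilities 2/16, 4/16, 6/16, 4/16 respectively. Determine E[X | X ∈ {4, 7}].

6

P(X ∈ {4, 7}) = 3/8.
Σ over the event: 4·1/8 + 7·1/4 = 9/4.
E[X | X ∈ {4, 7}] = (9/4) / (3/8) = 6.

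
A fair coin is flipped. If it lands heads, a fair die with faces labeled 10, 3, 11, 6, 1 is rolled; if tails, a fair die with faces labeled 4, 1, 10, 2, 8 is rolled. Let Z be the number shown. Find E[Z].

E[Z | heads] = (10+3+11+6+1)/5 = 31/5.
E[Z | tails] = (4+1+10+2+8)/5 = 5.
By the law of total expectation,
E[Z] = (1/2)·(31/5) + (1/2)·(5) = 28/5.

28/5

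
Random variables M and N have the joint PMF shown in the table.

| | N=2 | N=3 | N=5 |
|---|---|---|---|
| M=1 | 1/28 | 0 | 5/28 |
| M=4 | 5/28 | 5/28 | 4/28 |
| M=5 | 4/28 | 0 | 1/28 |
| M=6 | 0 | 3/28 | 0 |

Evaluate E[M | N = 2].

P(N = 2) = 5/14.
Σ M·P over the event = 1·(1/28) + 4·(5/28) + 5·(4/28) = 41/28.
E[M | N = 2] = (41/28) / (5/14) = 41/10.

41/10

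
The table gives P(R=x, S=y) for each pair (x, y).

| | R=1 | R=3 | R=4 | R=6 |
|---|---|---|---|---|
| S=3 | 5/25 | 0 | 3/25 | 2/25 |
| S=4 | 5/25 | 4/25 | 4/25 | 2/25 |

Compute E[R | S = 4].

3

P(S = 4) = 3/5.
Σ R·P over the event = 1·(5/25) + 3·(4/25) + 4·(4/25) + 6·(2/25) = 9/5.
E[R | S = 4] = (9/5) / (3/5) = 3.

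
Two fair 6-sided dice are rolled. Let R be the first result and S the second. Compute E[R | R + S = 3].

P(R + S = 3) = 1/18.
Summing R·P(x,y) over outcomes with R + S = 3 gives 1/12.
E[R | R + S = 3] = (1/12) / (1/18) = 3/2.

3/2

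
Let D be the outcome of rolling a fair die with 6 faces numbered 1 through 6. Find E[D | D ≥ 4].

Given D ≥ 4, D is equally likely to be any of {4, 5, 6}.
E[D | D ≥ 4] = (4 + 5 + 6) / 3 = 5.

5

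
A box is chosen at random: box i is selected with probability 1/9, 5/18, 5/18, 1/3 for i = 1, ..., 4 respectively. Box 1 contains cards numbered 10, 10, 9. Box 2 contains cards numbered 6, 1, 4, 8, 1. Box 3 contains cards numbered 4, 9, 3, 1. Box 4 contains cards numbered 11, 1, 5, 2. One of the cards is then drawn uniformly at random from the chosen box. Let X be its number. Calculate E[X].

1069/216

E[X | box 1] = (10+10+9)/3 = 29/3.
E[X | box 2] = (6+1+4+8+1)/5 = 4.
E[X | box 3] = (4+9+3+1)/4 = 17/4.
E[X | box 4] = (11+1+5+2)/4 = 19/4.
E[X] = (1/9)·(29/3) + (5/18)·(4) + (5/18)·(17/4) + (1/3)·(19/4) = 1069/216.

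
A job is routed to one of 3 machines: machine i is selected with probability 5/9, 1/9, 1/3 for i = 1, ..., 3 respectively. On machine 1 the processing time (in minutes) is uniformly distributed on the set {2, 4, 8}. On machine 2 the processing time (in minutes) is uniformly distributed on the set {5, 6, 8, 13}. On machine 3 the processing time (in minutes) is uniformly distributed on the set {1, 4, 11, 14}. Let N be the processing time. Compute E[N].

323/54

E[N | machine 1] = (2+4+8)/3 = 14/3.
E[N | machine 2] = (5+6+8+13)/4 = 8.
E[N | machine 3] = (1+4+11+14)/4 = 15/2.
E[N] = (5/9)·(14/3) + (1/9)·(8) + (1/3)·(15/2) = 323/54.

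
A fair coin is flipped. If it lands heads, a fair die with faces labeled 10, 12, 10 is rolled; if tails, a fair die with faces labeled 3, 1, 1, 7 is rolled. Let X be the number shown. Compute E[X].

41/6

E[X | heads] = (10+12+10)/3 = 32/3.
E[X | tails] = (3+1+1+7)/4 = 3.
E[X] = (1/2)·(32/3) + (1/2)·(3) = 41/6.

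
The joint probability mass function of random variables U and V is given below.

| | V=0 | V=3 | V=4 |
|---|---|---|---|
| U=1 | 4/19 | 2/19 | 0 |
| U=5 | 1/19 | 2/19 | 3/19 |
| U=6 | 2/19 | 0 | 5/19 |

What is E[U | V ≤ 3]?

P(V ≤ 3) = 11/19.
Σ U·P over the event = 1·(4/19) + 1·(2/19) + 5·(1/19) + 5·(2/19) + 6·(2/19) = 33/19.
E[U | V ≤ 3] = (33/19) / (11/19) = 3.

3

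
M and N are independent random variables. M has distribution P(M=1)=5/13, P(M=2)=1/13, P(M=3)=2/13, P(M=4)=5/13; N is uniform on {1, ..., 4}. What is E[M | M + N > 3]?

P(M + N > 3) = 41/52.
Summing M·P(x,y) over outcomes with M + N > 3 gives 30/13.
E[M | M + N > 3] = (30/13) / (41/52) = 120/41.

120/41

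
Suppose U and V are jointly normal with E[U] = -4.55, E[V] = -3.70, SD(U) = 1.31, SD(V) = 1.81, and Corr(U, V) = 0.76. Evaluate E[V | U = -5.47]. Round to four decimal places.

The regression of V on U has slope ρ·σ_V/σ_U and passes through (μ_U, μ_V).
E[V | U=-5.47] = -3.70 + (0.76)·(1.81/1.31)·(-5.47 − (-4.55)) = -3.70 + (1.0501)·(-0.92) = -4.6661.

-4.6661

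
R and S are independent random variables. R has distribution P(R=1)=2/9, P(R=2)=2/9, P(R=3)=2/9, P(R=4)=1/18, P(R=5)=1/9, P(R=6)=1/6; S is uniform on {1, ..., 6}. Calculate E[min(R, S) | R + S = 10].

P(R + S = 10) = 1/18.
Summing min(R,S)·P(x,y) over outcomes with R + S = 10 gives 13/54.
E[min(R, S) | R + S = 10] = (13/54) / (1/18) = 13/3.

13/3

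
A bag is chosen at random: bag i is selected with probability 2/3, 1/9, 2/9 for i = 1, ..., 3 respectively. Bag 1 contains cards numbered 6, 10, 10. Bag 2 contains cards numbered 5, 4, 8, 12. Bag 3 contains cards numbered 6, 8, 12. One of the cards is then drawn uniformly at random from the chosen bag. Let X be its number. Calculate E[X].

E[X | bag 1] = (6+10+10)/3 = 26/3.
E[X | bag 2] = (5+4+8+12)/4 = 29/4.
E[X | bag 3] = (6+8+12)/3 = 26/3.
By the law of total expectation,
E[X] = (2/3)·(26/3) + (1/9)·(29/4) + (2/9)·(26/3) = 919/108.

919/108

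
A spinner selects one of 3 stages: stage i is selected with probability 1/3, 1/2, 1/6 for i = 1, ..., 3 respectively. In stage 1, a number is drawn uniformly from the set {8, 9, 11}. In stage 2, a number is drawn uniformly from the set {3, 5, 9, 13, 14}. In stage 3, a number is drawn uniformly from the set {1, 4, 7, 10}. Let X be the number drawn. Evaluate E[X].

1517/180

E[X | stage 1] = (8+9+11)/3 = 28/3.
E[X | stage 2] = (3+5+9+13+14)/5 = 44/5.
E[X | stage 3] = (1+4+7+10)/4 = 11/2.
E[X] = (1/3)·(28/3) + (1/2)·(44/5) + (1/6)·(11/2) = 1517/180.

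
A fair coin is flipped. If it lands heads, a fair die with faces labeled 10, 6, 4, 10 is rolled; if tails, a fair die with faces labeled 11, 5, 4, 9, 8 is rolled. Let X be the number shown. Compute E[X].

149/20

E[X | heads] = (10+6+4+10)/4 = 15/2.
E[X | tails] = (11+5+4+9+8)/5 = 37/5.
By the law of total expectation,
E[X] = (1/2)·(15/2) + (1/2)·(37/5) = 149/20.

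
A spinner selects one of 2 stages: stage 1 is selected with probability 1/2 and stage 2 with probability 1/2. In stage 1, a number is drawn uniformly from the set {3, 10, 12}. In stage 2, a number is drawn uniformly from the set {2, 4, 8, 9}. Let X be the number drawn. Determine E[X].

E[X | stage 1] = (3+10+12)/3 = 25/3.
E[X | stage 2] = (2+4+8+9)/4 = 23/4.
E[X] = (1/2)·(25/3) + (1/2)·(23/4) = 169/24.

169/24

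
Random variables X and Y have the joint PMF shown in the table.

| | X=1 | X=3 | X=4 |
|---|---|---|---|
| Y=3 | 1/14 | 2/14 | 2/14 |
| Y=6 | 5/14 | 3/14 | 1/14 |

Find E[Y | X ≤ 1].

P(X ≤ 1) = 3/7.
Σ Y·P over the event = 3·(1/14) + 6·(5/14) = 33/14.
E[Y | X ≤ 1] = (33/14) / (3/7) = 11/2.

11/2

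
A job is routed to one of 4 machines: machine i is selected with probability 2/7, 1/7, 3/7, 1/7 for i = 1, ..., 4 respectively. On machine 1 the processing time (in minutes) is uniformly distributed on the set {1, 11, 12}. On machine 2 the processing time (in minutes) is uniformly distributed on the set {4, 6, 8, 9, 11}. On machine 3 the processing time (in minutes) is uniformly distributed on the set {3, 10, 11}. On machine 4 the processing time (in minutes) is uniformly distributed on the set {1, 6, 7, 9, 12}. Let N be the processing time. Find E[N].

39/5

E[N | machine 1] = (1+11+12)/3 = 8.
E[N | machine 2] = (4+6+8+9+11)/5 = 38/5.
E[N | machine 3] = (3+10+11)/3 = 8.
E[N | machine 4] = (1+6+7+9+12)/5 = 7.
E[N] = (2/7)·(8) + (1/7)·(38/5) + (3/7)·(8) + (1/7)·(7) = 39/5.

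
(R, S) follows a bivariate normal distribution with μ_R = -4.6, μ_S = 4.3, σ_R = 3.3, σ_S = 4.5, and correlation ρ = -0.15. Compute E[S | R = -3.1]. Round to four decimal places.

E[S | R=x] = μ_S + ρ(σ_S/σ_R)(x − μ_R) for jointly normal variables.
E[S | R=-3.1] = 4.3 + (-0.15)·(4.5/3.3)·(-3.1 − (-4.6)) = 4.3 + (-0.20455)·(1.5) = 3.9932.

3.9932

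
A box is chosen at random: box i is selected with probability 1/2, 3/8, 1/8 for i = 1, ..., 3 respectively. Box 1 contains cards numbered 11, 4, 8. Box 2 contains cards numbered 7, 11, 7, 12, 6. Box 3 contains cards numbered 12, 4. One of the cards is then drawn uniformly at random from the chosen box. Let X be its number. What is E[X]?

967/120

E[X | box 1] = (11+4+8)/3 = 23/3.
E[X | box 2] = (7+11+7+12+6)/5 = 43/5.
E[X | box 3] = (12+4)/2 = 8.
E[X] = (1/2)·(23/3) + (3/8)·(43/5) + (1/8)·(8) = 967/120.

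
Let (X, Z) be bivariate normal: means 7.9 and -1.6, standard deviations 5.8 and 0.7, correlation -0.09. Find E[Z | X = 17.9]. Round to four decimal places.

The regression of Z on X has slope ρ·σ_Z/σ_X and passes through (μ_X, μ_Z).
E[Z | X=17.9] = -1.6 + (-0.09)·(0.7/5.8)·(17.9 − (7.9)) = -1.6 + (-0.010862)·(10) = -1.7086.

-1.7086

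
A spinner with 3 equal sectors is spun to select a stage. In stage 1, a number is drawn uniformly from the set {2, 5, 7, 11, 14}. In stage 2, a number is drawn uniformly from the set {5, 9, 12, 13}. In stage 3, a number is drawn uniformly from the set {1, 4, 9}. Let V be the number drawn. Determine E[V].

E[V | stage 1] = (2+5+7+11+14)/5 = 39/5.
E[V | stage 2] = (5+9+12+13)/4 = 39/4.
E[V | stage 3] = (1+4+9)/3 = 14/3.
By the law of total expectation,
E[V] = (1/3)·(39/5) + (1/3)·(39/4) + (1/3)·(14/3) = 1333/180.

1333/180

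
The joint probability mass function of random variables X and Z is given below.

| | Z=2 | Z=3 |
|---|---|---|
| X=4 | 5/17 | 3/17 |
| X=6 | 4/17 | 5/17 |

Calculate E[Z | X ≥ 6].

P(X ≥ 6) = 9/17.
Σ Z·P over the event = 2·(4/17) + 3·(5/17) = 23/17.
E[Z | X ≥ 6] = (23/17) / (9/17) = 23/9.

23/9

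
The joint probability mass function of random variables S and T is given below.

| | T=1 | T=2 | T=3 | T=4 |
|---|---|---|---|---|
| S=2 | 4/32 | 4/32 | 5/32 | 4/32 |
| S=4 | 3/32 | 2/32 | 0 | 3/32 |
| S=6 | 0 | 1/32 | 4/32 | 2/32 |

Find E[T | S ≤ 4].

62/25

P(S ≤ 4) = 25/32.
Σ T·P over the event = 1·(4/32) + 2·(4/32) + 3·(5/32) + 4·(4/32) + 1·(3/32) + 2·(2/32) + 4·(3/32) = 31/16.
E[T | S ≤ 4] = (31/16) / (25/32) = 62/25.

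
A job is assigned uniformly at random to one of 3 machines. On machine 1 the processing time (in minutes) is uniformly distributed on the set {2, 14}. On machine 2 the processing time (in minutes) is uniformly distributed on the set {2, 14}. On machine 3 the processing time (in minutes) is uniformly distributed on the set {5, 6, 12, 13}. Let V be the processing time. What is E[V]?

E[V | machine 1] = (2+14)/2 = 8.
E[V | machine 2] = (2+14)/2 = 8.
E[V | machine 3] = (5+6+12+13)/4 = 9.
E[V] = (1/3)·(8) + (1/3)·(8) + (1/3)·(9) = 25/3.

25/3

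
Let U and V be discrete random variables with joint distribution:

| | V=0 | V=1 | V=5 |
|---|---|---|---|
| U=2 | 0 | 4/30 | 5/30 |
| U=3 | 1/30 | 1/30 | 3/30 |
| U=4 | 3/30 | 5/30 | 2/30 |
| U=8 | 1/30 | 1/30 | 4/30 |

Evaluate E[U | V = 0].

P(V = 0) = 1/6.
Summing U·P(U=x,V=y) over the conditioning event gives 23/30.
E[U | V = 0] = (23/30) / (1/6) = 23/5.

23/5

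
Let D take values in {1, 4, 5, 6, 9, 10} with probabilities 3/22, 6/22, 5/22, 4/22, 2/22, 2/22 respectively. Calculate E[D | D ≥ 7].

P(D ≥ 7) = 2/11.
Σ over the event: 9·1/11 + 10·1/11 = 19/11.
E[D | D ≥ 7] = (19/11) / (2/11) = 19/2.

19/2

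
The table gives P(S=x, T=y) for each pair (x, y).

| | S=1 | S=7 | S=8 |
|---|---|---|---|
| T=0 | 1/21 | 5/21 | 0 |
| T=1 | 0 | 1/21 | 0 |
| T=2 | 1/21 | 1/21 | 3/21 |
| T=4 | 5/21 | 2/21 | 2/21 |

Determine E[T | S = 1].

P(S = 1) = 1/3.
Σ T·P over the event = 0·(1/21) + 2·(1/21) + 4·(5/21) = 22/21.
E[T | S = 1] = (22/21) / (1/3) = 22/7.

22/7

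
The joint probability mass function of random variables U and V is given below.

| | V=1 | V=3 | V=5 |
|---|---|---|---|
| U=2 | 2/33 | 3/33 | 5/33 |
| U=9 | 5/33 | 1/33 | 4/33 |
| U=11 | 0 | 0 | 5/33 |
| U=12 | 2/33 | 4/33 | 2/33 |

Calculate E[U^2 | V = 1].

701/9

P(V = 1) = 3/11.
Σ U^2·P over the event = 4·(2/33) + 81·(5/33) + 144·(2/33) = 701/33.
E[U^2 | V = 1] = (701/33) / (3/11) = 701/9.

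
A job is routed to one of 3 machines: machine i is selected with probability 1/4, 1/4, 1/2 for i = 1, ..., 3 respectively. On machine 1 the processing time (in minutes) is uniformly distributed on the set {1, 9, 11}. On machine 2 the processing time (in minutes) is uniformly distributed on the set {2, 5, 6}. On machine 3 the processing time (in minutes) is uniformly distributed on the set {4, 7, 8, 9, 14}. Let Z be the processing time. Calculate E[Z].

211/30

E[Z | machine 1] = (1+9+11)/3 = 7.
E[Z | machine 2] = (2+5+6)/3 = 13/3.
E[Z | machine 3] = (4+7+8+9+14)/5 = 42/5.
By the law of total expectation,
E[Z] = (1/4)·(7) + (1/4)·(13/3) + (1/2)·(42/5) = 211/30.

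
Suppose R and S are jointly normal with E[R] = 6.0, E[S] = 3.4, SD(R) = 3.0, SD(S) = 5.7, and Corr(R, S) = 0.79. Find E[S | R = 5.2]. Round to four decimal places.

2.1992

For a bivariate normal, E[S | R=x] = μ_S + ρ·(σ_S/σ_R)·(x − μ_R).
E[S | R=5.2] = 3.4 + (0.79)·(5.7/3.0)·(5.2 − (6.0)) = 3.4 + (1.501)·(-0.8) = 2.1992.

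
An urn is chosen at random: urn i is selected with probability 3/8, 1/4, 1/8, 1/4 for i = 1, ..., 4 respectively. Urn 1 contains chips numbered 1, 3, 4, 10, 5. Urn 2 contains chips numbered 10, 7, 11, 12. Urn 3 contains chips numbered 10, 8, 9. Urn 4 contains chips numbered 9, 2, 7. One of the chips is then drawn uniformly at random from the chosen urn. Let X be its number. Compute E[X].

137/20

E[X | urn 1] = (1+3+4+10+5)/5 = 23/5.
E[X | urn 2] = (10+7+11+12)/4 = 10.
E[X | urn 3] = (10+8+9)/3 = 9.
E[X | urn 4] = (9+2+7)/3 = 6.
E[X] = (3/8)·(23/5) + (1/4)·(10) + (1/8)·(9) + (1/4)·(6) = 137/20.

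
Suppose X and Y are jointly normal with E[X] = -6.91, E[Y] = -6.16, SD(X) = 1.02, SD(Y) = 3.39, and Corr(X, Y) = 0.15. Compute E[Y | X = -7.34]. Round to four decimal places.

E[Y | X=x] = μ_Y + ρ(σ_Y/σ_X)(x − μ_X) for jointly normal variables.
E[Y | X=-7.34] = -6.16 + (0.15)·(3.39/1.02)·(-7.34 − (-6.91)) = -6.16 + (0.49853)·(-0.43) = -6.3744.

-6.3744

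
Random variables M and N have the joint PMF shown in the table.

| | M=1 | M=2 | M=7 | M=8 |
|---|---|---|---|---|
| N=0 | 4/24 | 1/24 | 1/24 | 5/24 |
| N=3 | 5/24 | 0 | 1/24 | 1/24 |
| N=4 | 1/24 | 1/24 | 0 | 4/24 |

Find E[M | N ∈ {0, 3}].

73/18

P(N ∈ {0, 3}) = 3/4.
Σ M·P over the event = 1·(4/24) + 1·(5/24) + 2·(1/24) + 7·(1/24) + 7·(1/24) + 8·(5/24) + 8·(1/24) = 73/24.
E[M | N ∈ {0, 3}] = (73/24) / (3/4) = 73/18.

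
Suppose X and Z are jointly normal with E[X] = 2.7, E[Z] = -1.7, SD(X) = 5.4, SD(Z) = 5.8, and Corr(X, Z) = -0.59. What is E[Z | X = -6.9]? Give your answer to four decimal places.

For a bivariate normal, E[Z | X=x] = μ_Z + ρ·(σ_Z/σ_X)·(x − μ_X).
E[Z | X=-6.9] = -1.7 + (-0.59)·(5.8/5.4)·(-6.9 − (2.7)) = -1.7 + (-0.633704)·(-9.6) = 4.3836.

4.3836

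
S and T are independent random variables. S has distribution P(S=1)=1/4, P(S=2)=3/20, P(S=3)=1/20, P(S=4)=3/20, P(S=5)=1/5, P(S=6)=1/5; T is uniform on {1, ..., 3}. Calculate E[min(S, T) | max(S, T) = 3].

P(max(S, T) = 3) = 11/60.
Summing min(S,T)·P(x,y) over outcomes with max(S, T) = 3 gives 17/60.
E[min(S, T) | max(S, T) = 3] = (17/60) / (11/60) = 17/11.

17/11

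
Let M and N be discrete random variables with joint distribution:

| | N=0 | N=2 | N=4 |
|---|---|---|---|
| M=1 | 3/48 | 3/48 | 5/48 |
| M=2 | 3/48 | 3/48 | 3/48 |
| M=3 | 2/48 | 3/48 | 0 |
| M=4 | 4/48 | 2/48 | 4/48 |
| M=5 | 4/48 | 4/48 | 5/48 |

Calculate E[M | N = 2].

P(N = 2) = 5/16.
Summing M·P(M=x,N=y) over the conditioning event gives 23/24.
E[M | N = 2] = (23/24) / (5/16) = 46/15.

46/15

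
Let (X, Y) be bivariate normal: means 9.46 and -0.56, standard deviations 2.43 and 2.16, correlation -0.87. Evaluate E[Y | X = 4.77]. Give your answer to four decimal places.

E[Y | X=x] = μ_Y + ρ(σ_Y/σ_X)(x − μ_X) for jointly normal variables.
E[Y | X=4.77] = -0.56 + (-0.87)·(2.16/2.43)·(4.77 − (9.46)) = -0.56 + (-0.77333)·(-4.69) = 3.0669.

3.0669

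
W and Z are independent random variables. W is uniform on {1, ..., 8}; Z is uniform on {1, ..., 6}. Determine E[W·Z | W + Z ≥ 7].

686/33

P(W + Z ≥ 7) = 11/16.
Summing WZ·P(x,y) over outcomes with W + Z ≥ 7 gives 343/24.
E[W·Z | W + Z ≥ 7] = (343/24) / (11/16) = 686/33.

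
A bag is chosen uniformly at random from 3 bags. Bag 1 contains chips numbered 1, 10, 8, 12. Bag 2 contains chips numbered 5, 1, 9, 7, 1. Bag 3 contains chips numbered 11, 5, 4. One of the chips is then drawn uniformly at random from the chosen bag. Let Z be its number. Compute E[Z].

E[Z | bag 1] = (1+10+8+12)/4 = 31/4.
E[Z | bag 2] = (5+1+9+7+1)/5 = 23/5.
E[Z | bag 3] = (11+5+4)/3 = 20/3.
E[Z] = (1/3)·(31/4) + (1/3)·(23/5) + (1/3)·(20/3) = 1141/180.

1141/180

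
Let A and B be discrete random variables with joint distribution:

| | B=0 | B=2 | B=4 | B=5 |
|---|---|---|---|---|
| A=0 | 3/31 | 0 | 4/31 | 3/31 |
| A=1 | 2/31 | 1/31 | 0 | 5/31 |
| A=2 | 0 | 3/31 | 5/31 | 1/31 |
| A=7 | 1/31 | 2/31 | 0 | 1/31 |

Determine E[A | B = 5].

7/5

P(B = 5) = 10/31.
Σ A·P over the event = 0·(3/31) + 1·(5/31) + 2·(1/31) + 7·(1/31) = 14/31.
E[A | B = 5] = (14/31) / (10/31) = 7/5.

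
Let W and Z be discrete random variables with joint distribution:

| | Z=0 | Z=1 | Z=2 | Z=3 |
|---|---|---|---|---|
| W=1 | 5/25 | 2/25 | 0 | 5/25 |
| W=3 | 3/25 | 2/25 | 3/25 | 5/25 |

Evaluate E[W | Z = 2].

P(Z = 2) = 3/25.
Summing W·P(W=x,Z=y) over the conditioning event gives 9/25.
E[W | Z = 2] = (9/25) / (3/25) = 3.

3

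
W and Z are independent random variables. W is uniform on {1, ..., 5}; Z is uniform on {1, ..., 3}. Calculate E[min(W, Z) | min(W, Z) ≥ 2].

Outcomes with min(W, Z) ≥ 2: (2,2), (2,3), (3,2), (3,3), (4,2), (4,3), (5,2), (5,3), each with probability 1/15.
E[min(W, Z) | min(W, Z) ≥ 2] = (2 + 2 + 2 + 3 + 2 + 3 + 2 + 3) / 8 = 19/8.

19/8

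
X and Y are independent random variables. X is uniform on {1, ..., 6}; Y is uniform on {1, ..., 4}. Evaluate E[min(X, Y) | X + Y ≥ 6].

P(X + Y ≥ 6) = 7/12.
Summing min(X,Y)·P(x,y) over outcomes with X + Y ≥ 6 gives 37/24.
E[min(X, Y) | X + Y ≥ 6] = (37/24) / (7/12) = 37/14.

37/14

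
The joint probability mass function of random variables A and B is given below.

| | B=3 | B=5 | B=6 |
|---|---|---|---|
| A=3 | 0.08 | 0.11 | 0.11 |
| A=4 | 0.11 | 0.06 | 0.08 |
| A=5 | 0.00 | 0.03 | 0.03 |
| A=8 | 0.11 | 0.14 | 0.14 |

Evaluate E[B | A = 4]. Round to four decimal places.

4.4400

P(A = 4) = 0.25.
Σ B·P over the event = 3·(0.11) + 5·(0.06) + 6·(0.08) = 1.11.
E[B | A = 4] = (1.11) / (0.25) = 4.4400.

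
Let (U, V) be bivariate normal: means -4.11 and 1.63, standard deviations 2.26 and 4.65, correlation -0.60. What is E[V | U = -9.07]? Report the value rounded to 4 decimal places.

7.7532

E[V | U=x] = μ_V + ρ(σ_V/σ_U)(x − μ_U) for jointly normal variables.
E[V | U=-9.07] = 1.63 + (-0.60)·(4.65/2.26)·(-9.07 − (-4.11)) = 1.63 + (-1.23451)·(-4.96) = 7.7532.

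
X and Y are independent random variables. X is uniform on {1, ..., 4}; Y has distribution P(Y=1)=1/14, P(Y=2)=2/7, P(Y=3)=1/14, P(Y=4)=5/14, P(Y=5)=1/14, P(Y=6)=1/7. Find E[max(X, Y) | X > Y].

41/12

P(X > Y) = 3/14.
Summing max(X,Y)·P(x,y) over outcomes with X > Y gives 41/56.
E[max(X, Y) | X > Y] = (41/56) / (3/14) = 41/12.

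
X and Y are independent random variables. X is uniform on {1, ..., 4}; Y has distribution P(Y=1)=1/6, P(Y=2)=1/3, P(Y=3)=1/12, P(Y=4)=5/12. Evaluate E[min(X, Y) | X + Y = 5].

17/12

P(X + Y = 5) = 1/4.
Summing min(X,Y)·P(x,y) over outcomes with X + Y = 5 gives 17/48.
E[min(X, Y) | X + Y = 5] = (17/48) / (1/4) = 17/12.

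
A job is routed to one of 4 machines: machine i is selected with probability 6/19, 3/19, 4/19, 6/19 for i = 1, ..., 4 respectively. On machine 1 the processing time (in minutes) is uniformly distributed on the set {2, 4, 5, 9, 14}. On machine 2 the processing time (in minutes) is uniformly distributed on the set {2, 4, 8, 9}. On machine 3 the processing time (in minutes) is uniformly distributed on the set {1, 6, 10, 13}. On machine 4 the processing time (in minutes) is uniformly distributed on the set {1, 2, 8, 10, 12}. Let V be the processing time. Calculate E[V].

2553/380

E[V | machine 1] = (2+4+5+9+14)/5 = 34/5.
E[V | machine 2] = (2+4+8+9)/4 = 23/4.
E[V | machine 3] = (1+6+10+13)/4 = 15/2.
E[V | machine 4] = (1+2+8+10+12)/5 = 33/5.
E[V] = (6/19)·(34/5) + (3/19)·(23/4) + (4/19)·(15/2) + (6/19)·(33/5) = 2553/380.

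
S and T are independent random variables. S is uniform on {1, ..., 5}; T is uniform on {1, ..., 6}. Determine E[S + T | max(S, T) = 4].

P(max(S, T) = 4) = 7/30.
Summing (S+T)·P(x,y) over outcomes with max(S, T) = 4 gives 22/15.
E[S + T | max(S, T) = 4] = (22/15) / (7/30) = 44/7.

44/7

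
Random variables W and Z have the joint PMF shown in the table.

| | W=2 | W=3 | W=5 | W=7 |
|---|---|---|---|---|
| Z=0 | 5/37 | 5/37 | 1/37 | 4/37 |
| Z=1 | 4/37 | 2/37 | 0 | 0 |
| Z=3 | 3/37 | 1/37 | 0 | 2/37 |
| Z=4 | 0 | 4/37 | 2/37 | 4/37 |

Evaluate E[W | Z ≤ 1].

24/7

P(Z ≤ 1) = 21/37.
Σ W·P over the event = 2·(5/37) + 2·(4/37) + 3·(5/37) + 3·(2/37) + 5·(1/37) + 7·(4/37) = 72/37.
E[W | Z ≤ 1] = (72/37) / (21/37) = 24/7.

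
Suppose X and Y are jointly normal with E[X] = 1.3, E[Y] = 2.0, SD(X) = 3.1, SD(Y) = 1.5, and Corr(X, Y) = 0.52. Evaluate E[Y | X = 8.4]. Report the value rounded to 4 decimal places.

E[Y | X=x] = μ_Y + ρ(σ_Y/σ_X)(x − μ_X) for jointly normal variables.
E[Y | X=8.4] = 2.0 + (0.52)·(1.5/3.1)·(8.4 − (1.3)) = 2.0 + (0.251613)·(7.1) = 3.7865.

3.7865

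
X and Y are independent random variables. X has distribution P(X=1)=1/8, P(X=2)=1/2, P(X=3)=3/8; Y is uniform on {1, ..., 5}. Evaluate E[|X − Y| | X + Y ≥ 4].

3/2

P(X + Y ≥ 4) = 17/20.
Summing |X−Y|·P(x,y) over outcomes with X + Y ≥ 4 gives 51/40.
E[|X − Y| | X + Y ≥ 4] = (51/40) / (17/20) = 3/2.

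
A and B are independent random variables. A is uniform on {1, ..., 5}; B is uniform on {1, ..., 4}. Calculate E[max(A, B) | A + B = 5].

Outcomes with A + B = 5: (1,4), (2,3), (3,2), (4,1), each with probability 1/20.
E[max(A, B) | A + B = 5] = (4 + 3 + 3 + 4) / 4 = 7/2.

7/2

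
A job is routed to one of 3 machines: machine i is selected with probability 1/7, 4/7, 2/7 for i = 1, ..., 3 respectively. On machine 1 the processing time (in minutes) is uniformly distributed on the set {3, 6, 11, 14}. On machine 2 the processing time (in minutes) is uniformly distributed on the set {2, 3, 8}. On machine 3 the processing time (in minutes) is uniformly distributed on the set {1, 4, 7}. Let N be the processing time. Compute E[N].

E[N | machine 1] = (3+6+11+14)/4 = 17/2.
E[N | machine 2] = (2+3+8)/3 = 13/3.
E[N | machine 3] = (1+4+7)/3 = 4.
E[N] = (1/7)·(17/2) + (4/7)·(13/3) + (2/7)·(4) = 29/6.

29/6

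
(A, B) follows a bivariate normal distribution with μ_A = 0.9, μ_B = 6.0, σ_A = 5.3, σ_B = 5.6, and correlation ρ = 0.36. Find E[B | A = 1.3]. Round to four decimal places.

6.1522

E[B | A=x] = μ_B + ρ(σ_B/σ_A)(x − μ_A) for jointly normal variables.
E[B | A=1.3] = 6.0 + (0.36)·(5.6/5.3)·(1.3 − (0.9)) = 6.0 + (0.38038)·(0.4) = 6.1522.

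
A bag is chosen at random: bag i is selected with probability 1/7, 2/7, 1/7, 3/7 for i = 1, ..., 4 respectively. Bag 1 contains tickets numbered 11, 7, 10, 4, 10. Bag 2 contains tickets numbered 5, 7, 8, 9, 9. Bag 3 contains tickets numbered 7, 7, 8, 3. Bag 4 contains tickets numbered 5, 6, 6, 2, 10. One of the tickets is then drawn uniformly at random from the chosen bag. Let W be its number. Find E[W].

27/4

E[W | bag 1] = (11+7+10+4+10)/5 = 42/5.
E[W | bag 2] = (5+7+8+9+9)/5 = 38/5.
E[W | bag 3] = (7+7+8+3)/4 = 25/4.
E[W | bag 4] = (5+6+6+2+10)/5 = 29/5.
By the law of total expectation,
E[W] = (1/7)·(42/5) + (2/7)·(38/5) + (1/7)·(25/4) + (3/7)·(29/5) = 27/4.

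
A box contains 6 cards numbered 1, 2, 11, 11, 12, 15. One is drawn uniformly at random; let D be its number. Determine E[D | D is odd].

19/2

P(D is odd) = 2/3.
Σ over the event: 1·1/6 + 11·1/3 + 15·1/6 = 19/3.
E[D | D is odd] = (19/3) / (2/3) = 19/2.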